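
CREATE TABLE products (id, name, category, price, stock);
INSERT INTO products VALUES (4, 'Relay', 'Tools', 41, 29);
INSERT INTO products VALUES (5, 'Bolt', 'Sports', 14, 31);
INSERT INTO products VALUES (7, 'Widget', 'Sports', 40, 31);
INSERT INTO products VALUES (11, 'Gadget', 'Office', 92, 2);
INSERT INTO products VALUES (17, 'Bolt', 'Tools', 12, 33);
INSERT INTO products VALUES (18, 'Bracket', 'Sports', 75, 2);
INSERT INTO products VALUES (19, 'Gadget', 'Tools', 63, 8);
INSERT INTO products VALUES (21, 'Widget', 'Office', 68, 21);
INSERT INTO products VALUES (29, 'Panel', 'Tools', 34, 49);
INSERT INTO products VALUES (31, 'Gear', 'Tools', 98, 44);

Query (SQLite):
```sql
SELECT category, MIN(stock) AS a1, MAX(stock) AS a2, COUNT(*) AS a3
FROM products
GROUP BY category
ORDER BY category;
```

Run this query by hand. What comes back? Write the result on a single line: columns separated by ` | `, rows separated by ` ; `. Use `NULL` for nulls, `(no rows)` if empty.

Office | 2 | 21 | 2 ; Sports | 2 | 31 | 3 ; Tools | 8 | 49 | 5

Group products by category.
Per group compute: MIN(stock), MAX(stock), COUNT(*).
  Office: ids {11, 21} → MIN(stock)=2, MAX(stock)=21, COUNT(*)=2
  Sports: ids {5, 7, 18} → MIN(stock)=2, MAX(stock)=31, COUNT(*)=3
  Tools: ids {4, 17, 19, 29, 31} → MIN(stock)=8, MAX(stock)=49, COUNT(*)=5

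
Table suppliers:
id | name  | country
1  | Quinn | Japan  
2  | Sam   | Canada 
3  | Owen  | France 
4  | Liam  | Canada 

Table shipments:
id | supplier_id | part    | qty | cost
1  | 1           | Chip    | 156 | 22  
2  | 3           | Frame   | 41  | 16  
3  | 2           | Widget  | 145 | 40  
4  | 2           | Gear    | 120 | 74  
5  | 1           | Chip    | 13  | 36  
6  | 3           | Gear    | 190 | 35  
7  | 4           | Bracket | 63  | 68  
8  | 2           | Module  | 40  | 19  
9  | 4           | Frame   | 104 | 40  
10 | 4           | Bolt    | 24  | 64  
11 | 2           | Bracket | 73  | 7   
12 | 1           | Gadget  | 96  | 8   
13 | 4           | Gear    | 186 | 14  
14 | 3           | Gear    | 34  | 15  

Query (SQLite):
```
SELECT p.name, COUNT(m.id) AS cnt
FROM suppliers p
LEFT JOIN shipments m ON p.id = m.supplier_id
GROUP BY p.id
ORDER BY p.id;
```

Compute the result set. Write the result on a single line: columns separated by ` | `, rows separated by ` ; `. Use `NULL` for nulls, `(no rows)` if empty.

Quinn | 3 ; Sam | 4 ; Owen | 3 ; Liam | 4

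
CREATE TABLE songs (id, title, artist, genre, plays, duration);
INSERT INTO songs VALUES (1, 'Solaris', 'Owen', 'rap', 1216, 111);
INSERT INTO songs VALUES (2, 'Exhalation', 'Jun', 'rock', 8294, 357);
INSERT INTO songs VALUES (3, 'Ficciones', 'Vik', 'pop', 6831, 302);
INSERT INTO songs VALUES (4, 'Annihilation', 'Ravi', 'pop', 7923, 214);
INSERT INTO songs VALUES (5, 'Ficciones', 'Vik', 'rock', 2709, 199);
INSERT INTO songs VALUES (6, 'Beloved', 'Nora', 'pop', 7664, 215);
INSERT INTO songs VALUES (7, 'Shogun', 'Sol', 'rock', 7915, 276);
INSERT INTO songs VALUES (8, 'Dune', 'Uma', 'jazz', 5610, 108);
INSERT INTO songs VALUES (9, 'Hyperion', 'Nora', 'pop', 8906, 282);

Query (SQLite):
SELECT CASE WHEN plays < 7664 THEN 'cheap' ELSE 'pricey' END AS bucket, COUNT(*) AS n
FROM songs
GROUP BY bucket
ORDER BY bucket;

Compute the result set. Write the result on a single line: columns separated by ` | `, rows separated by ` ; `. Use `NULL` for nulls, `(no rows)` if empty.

cheap | 4 ; pricey | 5

Bucket rows by plays < 7664 → 'cheap' else 'pricey'; count each bucket.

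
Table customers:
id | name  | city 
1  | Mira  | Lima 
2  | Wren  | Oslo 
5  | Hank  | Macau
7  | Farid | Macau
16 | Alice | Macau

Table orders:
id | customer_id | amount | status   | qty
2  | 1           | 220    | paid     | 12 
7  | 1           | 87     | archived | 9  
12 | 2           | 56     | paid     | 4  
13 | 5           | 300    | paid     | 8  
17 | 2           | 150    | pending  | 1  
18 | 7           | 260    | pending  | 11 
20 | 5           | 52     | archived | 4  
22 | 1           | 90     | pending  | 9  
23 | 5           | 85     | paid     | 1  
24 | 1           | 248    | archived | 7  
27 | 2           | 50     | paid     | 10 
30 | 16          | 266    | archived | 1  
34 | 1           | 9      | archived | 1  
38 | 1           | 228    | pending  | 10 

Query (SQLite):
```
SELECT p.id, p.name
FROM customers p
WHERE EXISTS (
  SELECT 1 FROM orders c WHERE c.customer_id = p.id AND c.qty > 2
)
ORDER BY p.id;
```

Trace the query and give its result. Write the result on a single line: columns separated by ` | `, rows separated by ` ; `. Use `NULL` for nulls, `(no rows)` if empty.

For each customers row, check whether any orders with matching customer_id has qty > 2.
Keep rows where that is true.

1 | Mira ; 2 | Wren ; 5 | Hank ; 7 | Farid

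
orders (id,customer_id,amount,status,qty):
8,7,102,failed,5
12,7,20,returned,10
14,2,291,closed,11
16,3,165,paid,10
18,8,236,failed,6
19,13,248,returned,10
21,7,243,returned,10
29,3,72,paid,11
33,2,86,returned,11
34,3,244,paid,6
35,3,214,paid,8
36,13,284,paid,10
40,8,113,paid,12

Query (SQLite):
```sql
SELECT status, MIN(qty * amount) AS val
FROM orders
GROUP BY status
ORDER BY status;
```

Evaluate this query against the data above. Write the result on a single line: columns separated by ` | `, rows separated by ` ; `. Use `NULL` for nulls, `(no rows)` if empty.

closed | 3201 ; failed | 510 ; paid | 792 ; returned | 200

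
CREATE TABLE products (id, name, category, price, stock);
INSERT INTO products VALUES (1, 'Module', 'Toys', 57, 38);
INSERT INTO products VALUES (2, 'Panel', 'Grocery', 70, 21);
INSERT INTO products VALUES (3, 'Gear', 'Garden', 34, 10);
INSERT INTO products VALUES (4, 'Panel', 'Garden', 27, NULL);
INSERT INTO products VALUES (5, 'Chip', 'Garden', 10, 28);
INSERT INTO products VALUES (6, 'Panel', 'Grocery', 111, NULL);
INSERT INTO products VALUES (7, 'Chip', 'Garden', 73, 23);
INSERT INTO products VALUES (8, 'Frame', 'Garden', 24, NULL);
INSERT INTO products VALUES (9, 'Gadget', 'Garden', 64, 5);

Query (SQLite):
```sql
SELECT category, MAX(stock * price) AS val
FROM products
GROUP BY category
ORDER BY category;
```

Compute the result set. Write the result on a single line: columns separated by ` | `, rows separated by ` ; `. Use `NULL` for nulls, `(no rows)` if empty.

Garden | 1679 ; Grocery | 1470 ; Toys | 2166

For each row compute stock * price.
Group by category; take MAX of the expression per group.
  Garden: ids {3, 4, 5, 7, 8, 9} → MAX(stock * price)=1679
  Grocery: ids {2, 6} → MAX(stock * price)=1470
  Toys: ids {1} → MAX(stock * price)=2166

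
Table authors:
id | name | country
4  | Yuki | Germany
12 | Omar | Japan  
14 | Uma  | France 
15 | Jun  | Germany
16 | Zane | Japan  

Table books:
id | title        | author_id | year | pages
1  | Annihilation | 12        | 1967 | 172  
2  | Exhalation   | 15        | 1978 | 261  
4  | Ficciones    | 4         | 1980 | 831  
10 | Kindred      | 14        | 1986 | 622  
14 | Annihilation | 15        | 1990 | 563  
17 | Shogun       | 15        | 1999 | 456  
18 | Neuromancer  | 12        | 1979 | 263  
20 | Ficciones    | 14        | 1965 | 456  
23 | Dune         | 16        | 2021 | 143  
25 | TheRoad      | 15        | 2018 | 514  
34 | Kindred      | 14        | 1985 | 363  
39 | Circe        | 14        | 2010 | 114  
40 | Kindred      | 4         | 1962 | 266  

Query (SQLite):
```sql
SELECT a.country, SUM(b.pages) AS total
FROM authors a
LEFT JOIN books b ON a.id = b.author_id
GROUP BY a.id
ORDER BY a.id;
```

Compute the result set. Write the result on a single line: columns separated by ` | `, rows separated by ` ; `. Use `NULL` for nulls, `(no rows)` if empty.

Germany | 1097 ; Japan | 435 ; France | 1555 ; Germany | 1794 ; Japan | 143

LEFT JOIN keeps every authors row; unmatched ones get NULL for books columns.
Group by authors.id and compute SUM(b.pages). SUM over an all-NULL group is NULL.
  4: ids {4, 40} → SUM(b.pages)=1097
  12: ids {1, 18} → SUM(b.pages)=435
  14: ids {10, 20, 34, 39} → SUM(b.pages)=1555
  15: ids {2, 14, 17, 25} → SUM(b.pages)=1794
  16: ids {23} → SUM(b.pages)=143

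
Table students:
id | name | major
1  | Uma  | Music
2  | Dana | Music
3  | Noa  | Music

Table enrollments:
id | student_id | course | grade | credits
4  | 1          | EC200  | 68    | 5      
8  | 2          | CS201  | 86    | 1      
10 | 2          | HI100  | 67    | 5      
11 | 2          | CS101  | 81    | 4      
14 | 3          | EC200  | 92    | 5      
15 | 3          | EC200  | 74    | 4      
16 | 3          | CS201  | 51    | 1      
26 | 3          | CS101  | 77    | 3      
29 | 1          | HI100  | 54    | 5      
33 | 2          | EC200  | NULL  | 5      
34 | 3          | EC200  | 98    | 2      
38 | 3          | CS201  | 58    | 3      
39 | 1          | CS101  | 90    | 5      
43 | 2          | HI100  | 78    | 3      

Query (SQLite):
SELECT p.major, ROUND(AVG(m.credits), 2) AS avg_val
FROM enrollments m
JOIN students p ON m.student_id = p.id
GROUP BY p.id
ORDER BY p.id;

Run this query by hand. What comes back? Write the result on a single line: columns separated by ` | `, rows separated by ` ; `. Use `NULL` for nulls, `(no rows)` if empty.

Music | 5 ; Music | 3.6 ; Music | 3

Join each enrollments row to its students via student_id.
Group joined rows by students.id; compute ROUND(AVG(m.credits), 2) per group.
  1: ids {4, 29, 39} → ROUND(AVG(m.credits), 2)=5
  2: ids {8, 10, 11, 33, 43} → ROUND(AVG(m.credits), 2)=3.6
  3: ids {14, 15, 16, 26, 34, 38} → ROUND(AVG(m.credits), 2)=3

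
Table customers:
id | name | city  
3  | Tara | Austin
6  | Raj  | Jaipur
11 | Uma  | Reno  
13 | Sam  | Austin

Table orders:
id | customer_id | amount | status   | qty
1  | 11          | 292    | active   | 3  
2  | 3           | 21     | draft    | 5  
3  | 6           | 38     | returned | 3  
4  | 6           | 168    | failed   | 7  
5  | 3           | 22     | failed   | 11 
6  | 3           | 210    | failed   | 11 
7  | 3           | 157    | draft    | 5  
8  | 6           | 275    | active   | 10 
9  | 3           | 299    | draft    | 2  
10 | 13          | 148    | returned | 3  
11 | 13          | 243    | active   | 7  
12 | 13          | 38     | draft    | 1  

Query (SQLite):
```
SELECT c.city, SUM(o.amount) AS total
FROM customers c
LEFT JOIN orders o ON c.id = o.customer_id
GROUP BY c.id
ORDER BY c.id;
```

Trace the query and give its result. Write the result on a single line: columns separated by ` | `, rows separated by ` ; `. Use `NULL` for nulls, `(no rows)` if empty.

Austin | 709 ; Jaipur | 481 ; Reno | 292 ; Austin | 429

LEFT JOIN keeps every customers row; unmatched ones get NULL for orders columns.
Group by customers.id and compute SUM(o.amount). SUM over an all-NULL group is NULL.
  3: ids {2, 5, 6, 7, 9} → SUM(o.amount)=709
  6: ids {3, 4, 8} → SUM(o.amount)=481
  11: ids {1} → SUM(o.amount)=292
  13: ids {10, 11, 12} → SUM(o.amount)=429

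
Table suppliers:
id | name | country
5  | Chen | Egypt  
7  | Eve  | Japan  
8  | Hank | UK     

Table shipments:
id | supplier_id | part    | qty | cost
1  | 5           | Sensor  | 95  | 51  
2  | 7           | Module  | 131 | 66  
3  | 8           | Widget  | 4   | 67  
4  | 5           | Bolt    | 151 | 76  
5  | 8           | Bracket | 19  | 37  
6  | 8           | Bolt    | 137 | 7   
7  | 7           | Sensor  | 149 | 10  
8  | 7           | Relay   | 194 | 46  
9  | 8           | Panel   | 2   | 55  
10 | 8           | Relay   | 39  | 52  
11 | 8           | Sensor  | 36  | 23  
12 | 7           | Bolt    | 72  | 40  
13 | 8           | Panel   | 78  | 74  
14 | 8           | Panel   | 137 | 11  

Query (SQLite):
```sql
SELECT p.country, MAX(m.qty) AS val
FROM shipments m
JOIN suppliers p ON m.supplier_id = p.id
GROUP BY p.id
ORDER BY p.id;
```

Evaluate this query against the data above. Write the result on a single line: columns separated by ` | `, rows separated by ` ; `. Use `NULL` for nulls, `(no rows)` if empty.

Egypt | 151 ; Japan | 194 ; UK | 137

Join each shipments row to its suppliers via supplier_id.
Group joined rows by suppliers.id; compute MAX(m.qty) per group.
  5: ids {1, 4} → MAX(m.qty)=151
  7: ids {2, 7, 8, 12} → MAX(m.qty)=194
  8: ids {3, 5, 6, 9, 10, 11, 13, 14} → MAX(m.qty)=137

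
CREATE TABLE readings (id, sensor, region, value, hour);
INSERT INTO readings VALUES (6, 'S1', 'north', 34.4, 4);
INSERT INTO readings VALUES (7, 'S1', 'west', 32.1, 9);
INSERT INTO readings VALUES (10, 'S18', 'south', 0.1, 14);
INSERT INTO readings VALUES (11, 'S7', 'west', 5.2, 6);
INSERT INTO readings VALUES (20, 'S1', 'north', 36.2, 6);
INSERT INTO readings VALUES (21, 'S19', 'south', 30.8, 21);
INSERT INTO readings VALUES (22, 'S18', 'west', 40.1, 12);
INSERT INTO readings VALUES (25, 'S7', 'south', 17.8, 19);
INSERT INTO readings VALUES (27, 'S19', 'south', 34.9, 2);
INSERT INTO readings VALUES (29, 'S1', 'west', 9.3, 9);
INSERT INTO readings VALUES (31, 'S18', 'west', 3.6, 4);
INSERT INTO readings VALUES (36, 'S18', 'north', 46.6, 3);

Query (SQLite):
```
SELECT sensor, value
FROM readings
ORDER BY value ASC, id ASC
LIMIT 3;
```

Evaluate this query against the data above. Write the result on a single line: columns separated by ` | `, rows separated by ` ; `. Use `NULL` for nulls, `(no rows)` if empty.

Sort by value asc, tiebreak id asc: (0.1, id=10), (3.6, id=31), (5.2, id=11), (9.3, id=29), (17.8, id=25), (30.8, id=21) …. Take first 3.

S18 | 0.1 ; S18 | 3.6 ; S7 | 5.2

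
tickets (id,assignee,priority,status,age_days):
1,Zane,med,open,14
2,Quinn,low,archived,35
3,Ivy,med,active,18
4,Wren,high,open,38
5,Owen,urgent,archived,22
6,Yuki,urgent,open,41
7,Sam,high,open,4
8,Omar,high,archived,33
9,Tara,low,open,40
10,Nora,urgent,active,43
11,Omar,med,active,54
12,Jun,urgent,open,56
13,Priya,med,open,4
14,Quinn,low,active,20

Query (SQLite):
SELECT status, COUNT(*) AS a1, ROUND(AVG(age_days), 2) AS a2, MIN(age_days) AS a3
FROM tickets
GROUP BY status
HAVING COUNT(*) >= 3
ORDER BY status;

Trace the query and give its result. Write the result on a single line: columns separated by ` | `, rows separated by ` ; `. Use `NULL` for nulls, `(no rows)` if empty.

Group tickets by status.
Per group compute: COUNT(*), ROUND(AVG(age_days), 2), MIN(age_days).
HAVING: drop groups with fewer than 3 rows.
  active: ids {3, 10, 11, 14} → COUNT(*)=4, ROUND(AVG(age_days), 2)=33.75, MIN(age_days)=18
  archived: ids {2, 5, 8} → COUNT(*)=3, ROUND(AVG(age_days), 2)=30, MIN(age_days)=22
  open: ids {1, 4, 6, 7, 9, 12, 13} → COUNT(*)=7, ROUND(AVG(age_days), 2)=28.14, MIN(age_days)=4

active | 4 | 33.75 | 18 ; archived | 3 | 30 | 22 ; open | 7 | 28.14 | 4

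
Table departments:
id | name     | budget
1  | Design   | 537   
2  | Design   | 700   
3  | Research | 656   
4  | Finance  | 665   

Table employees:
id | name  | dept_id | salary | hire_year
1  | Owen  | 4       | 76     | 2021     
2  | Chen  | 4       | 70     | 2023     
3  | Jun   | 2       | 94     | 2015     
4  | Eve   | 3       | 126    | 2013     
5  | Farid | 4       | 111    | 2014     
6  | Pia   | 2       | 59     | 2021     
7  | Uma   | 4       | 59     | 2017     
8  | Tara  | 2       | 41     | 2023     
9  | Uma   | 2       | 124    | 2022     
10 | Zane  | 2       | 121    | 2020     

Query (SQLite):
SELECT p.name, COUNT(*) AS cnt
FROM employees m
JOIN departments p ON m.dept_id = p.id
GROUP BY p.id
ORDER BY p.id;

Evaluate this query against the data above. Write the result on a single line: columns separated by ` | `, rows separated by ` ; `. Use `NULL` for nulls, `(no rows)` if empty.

Design | 5 ; Research | 1 ; Finance | 4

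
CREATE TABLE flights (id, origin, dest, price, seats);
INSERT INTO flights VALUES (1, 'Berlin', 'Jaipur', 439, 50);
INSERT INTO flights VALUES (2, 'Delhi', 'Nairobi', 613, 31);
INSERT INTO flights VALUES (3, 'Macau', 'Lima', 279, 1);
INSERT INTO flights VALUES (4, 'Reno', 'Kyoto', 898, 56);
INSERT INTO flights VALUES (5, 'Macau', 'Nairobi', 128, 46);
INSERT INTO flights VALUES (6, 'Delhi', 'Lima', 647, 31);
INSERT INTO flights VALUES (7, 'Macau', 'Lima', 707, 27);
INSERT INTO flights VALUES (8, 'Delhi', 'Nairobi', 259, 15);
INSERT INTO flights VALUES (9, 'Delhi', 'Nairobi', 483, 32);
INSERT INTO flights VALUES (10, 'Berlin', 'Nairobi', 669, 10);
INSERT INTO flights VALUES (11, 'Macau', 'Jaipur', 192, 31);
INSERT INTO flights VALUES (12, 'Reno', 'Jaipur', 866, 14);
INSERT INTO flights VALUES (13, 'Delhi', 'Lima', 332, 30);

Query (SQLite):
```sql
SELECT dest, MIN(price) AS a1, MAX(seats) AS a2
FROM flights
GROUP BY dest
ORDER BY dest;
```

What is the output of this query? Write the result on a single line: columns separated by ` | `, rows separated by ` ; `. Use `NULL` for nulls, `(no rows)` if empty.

Jaipur | 192 | 50 ; Kyoto | 898 | 56 ; Lima | 279 | 31 ; Nairobi | 128 | 46

Group flights by dest.
Per group compute: MIN(price), MAX(seats).
  Jaipur: ids {1, 11, 12} → MIN(price)=192, MAX(seats)=50
  Kyoto: ids {4} → MIN(price)=898, MAX(seats)=56
  Lima: ids {3, 6, 7, 13} → MIN(price)=279, MAX(seats)=31
  Nairobi: ids {2, 5, 8, 9, 10} → MIN(price)=128, MAX(seats)=46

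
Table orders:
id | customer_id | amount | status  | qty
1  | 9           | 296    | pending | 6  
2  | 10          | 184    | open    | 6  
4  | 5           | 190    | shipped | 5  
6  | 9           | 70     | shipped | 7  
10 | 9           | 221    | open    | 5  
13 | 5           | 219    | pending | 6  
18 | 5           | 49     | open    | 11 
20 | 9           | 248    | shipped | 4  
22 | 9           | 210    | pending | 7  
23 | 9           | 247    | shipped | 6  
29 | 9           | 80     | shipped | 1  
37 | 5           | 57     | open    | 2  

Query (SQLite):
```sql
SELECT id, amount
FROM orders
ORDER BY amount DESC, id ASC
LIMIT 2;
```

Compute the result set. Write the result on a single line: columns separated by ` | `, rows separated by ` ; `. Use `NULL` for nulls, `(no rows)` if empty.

1 | 296 ; 20 | 248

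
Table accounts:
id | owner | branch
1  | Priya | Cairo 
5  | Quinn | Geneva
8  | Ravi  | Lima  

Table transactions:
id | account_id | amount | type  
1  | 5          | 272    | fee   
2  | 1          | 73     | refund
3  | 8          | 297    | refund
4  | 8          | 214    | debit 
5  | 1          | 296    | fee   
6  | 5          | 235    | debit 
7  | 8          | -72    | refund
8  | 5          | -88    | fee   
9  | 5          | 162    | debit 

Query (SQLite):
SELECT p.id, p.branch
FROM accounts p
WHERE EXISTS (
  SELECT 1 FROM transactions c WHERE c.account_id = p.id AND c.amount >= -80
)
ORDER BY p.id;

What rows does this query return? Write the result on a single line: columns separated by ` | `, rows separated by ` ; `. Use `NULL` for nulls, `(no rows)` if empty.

1 | Cairo ; 5 | Geneva ; 8 | Lima

For each accounts row, check whether any transactions with matching account_id has amount >= -80.
Keep rows where that is true.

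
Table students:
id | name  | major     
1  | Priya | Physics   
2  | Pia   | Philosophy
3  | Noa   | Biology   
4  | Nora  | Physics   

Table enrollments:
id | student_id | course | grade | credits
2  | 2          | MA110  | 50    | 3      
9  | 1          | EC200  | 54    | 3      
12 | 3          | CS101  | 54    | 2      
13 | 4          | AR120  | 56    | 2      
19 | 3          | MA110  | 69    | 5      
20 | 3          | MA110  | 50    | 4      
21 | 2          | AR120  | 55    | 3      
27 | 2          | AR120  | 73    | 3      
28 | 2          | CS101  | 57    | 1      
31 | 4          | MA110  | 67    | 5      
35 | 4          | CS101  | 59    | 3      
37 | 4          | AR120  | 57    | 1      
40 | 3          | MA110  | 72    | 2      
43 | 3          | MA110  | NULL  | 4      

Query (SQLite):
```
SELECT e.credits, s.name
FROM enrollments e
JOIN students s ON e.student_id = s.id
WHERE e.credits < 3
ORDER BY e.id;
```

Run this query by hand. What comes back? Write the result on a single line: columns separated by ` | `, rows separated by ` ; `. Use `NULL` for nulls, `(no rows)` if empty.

Each enrollments row matches the students row where student_id = students.id.
Then keep rows with e.credits < 3.

2 | Noa ; 2 | Nora ; 1 | Pia ; 1 | Nora ; 2 | Noa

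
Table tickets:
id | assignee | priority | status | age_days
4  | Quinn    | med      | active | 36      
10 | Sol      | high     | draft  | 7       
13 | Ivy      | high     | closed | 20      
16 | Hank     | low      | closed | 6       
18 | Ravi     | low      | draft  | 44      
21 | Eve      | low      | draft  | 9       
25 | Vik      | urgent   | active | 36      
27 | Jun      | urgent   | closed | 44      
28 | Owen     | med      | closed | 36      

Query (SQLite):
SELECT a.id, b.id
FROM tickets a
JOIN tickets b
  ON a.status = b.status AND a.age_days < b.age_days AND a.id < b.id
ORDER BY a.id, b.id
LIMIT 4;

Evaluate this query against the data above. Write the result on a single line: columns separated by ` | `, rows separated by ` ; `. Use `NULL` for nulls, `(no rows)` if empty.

10 | 18 ; 10 | 21 ; 13 | 27 ; 13 | 28

Pairs (a,b) with same status, a.age_days < b.age_days, a.id < b.id.
status groups: active:{4,25} closed:{13,16,27,28} draft:{10,18,21}
Ordered by (a.id, b.id); first 4.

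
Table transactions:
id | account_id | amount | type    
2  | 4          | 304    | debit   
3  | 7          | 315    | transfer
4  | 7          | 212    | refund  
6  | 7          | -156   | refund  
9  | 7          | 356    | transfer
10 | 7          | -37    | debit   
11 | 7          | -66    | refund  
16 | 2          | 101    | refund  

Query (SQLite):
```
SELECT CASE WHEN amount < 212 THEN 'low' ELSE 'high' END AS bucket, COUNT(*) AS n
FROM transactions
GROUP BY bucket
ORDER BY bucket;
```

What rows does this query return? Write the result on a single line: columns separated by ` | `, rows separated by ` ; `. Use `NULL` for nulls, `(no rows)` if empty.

high | 4 ; low | 4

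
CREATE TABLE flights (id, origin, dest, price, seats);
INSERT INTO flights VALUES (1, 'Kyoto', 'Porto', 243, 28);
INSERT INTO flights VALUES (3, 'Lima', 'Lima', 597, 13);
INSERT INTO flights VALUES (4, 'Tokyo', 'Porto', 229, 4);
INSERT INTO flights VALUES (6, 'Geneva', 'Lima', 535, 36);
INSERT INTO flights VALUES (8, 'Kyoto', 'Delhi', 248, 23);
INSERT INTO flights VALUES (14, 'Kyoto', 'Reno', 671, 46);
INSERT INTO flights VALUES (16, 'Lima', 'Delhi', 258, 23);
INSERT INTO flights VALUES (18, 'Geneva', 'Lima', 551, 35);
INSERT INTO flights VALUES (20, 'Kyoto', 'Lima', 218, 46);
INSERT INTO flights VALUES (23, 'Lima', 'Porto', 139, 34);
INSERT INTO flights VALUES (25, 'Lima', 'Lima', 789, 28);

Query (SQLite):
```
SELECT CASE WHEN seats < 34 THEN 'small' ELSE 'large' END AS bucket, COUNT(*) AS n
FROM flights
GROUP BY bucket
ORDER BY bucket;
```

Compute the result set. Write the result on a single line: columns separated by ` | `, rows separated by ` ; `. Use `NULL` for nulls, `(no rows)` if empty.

Bucket rows by seats < 34 → 'small' else 'large'; count each bucket.

large | 5 ; small | 6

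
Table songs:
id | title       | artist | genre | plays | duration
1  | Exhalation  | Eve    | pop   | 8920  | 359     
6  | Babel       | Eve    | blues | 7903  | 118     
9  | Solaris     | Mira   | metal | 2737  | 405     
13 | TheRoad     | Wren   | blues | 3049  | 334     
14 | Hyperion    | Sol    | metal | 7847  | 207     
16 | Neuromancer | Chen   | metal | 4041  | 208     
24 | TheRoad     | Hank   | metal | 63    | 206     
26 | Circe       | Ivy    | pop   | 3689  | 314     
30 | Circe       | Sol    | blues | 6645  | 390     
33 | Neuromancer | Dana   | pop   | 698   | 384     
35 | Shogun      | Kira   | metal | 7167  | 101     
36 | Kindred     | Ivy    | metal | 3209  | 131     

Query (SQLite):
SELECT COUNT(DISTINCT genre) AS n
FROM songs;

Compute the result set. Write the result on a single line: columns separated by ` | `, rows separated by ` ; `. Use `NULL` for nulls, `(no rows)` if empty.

3

Count distinct non-NULL genre values.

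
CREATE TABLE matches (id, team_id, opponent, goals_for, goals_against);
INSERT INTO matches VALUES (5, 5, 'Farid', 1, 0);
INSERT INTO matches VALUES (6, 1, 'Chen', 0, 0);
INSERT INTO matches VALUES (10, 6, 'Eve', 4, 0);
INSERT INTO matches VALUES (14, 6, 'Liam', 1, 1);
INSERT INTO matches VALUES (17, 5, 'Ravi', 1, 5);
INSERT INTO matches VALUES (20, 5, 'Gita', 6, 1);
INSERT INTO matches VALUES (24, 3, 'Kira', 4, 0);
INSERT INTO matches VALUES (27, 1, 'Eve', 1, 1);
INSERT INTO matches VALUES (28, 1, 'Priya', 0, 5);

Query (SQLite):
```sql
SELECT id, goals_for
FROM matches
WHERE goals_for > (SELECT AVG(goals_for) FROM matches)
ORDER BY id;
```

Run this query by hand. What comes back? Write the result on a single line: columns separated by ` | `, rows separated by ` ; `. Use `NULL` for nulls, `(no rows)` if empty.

10 | 4 ; 20 | 6 ; 24 | 4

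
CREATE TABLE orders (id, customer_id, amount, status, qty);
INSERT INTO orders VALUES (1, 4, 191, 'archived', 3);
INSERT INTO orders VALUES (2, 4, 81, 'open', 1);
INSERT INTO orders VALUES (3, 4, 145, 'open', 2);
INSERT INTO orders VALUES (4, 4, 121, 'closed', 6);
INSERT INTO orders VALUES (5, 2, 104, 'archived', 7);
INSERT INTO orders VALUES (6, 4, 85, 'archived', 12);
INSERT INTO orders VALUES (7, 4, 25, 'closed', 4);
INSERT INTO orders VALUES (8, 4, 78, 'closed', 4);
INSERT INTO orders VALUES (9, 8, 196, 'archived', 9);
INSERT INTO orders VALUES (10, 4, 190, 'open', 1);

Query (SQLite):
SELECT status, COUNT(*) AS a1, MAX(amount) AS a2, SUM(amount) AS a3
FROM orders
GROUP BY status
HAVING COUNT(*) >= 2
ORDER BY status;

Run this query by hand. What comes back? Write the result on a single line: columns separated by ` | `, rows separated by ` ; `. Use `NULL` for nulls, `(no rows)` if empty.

archived | 4 | 196 | 576 ; closed | 3 | 121 | 224 ; open | 3 | 190 | 416

Group orders by status.
Per group compute: COUNT(*), MAX(amount), SUM(amount).
HAVING: drop groups with fewer than 2 rows.
  archived: ids {1, 5, 6, 9} → COUNT(*)=4, MAX(amount)=196, SUM(amount)=576
  closed: ids {4, 7, 8} → COUNT(*)=3, MAX(amount)=121, SUM(amount)=224
  open: ids {2, 3, 10} → COUNT(*)=3, MAX(amount)=190, SUM(amount)=416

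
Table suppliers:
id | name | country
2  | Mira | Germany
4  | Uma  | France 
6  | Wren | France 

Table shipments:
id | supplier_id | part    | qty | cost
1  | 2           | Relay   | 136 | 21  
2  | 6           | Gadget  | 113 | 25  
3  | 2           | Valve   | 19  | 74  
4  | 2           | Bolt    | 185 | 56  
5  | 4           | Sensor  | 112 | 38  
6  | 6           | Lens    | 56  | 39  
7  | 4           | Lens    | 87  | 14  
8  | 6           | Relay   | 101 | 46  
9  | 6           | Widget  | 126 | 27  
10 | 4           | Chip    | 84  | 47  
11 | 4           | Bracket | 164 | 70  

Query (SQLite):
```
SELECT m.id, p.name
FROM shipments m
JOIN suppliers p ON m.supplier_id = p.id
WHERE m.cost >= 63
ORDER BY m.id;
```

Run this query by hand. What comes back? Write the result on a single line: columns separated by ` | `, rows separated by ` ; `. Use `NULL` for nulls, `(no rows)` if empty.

3 | Mira ; 11 | Uma

Each shipments row matches the suppliers row where supplier_id = suppliers.id.
Then keep rows with m.cost >= 63.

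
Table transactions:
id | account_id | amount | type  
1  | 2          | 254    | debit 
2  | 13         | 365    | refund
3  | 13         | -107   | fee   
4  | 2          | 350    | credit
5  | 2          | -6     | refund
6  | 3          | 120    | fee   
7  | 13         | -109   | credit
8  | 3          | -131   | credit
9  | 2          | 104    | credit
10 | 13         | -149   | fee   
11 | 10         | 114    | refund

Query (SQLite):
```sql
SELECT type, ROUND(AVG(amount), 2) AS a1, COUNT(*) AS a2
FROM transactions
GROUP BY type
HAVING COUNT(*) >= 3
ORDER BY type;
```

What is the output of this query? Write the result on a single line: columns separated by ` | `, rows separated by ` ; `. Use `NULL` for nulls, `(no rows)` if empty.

credit | 53.5 | 4 ; fee | -45.33 | 3 ; refund | 157.67 | 3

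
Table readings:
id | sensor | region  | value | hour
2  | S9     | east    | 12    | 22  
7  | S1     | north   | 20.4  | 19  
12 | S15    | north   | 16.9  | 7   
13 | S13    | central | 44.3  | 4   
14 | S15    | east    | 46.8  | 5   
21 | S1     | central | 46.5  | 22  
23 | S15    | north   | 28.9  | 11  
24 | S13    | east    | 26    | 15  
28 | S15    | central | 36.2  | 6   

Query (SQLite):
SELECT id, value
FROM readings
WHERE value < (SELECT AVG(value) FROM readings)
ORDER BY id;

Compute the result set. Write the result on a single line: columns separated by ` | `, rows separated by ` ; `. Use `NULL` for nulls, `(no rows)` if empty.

2 | 12 ; 7 | 20.4 ; 12 | 16.9 ; 23 | 28.9 ; 24 | 26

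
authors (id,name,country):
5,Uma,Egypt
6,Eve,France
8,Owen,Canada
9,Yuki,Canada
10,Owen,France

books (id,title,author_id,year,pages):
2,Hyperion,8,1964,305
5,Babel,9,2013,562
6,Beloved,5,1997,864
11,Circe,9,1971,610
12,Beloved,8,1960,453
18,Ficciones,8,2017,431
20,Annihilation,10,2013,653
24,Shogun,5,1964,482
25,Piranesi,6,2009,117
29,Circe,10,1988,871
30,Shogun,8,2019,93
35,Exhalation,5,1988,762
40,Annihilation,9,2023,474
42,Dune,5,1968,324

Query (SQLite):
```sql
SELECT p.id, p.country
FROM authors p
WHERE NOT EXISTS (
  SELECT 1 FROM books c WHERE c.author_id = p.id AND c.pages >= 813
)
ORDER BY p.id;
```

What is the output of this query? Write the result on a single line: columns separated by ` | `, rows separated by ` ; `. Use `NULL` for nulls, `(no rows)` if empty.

For each authors row, check whether any books with matching author_id has pages >= 813.
Keep rows where that is false.

6 | France ; 8 | Canada ; 9 | Canada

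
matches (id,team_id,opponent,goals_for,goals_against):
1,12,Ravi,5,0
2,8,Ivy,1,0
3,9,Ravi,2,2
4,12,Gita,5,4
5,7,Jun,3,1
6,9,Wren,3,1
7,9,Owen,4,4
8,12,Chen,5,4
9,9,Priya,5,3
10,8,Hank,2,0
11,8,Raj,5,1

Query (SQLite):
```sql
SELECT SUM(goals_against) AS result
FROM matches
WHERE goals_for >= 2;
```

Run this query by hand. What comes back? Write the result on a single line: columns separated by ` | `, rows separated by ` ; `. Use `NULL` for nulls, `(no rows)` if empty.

Rows where goals_for >= 2 → goals_against values: [0, 2, 4, 1, 1, 4, 4, 3, 0, 1].
SUM of non-NULL values = 20.

20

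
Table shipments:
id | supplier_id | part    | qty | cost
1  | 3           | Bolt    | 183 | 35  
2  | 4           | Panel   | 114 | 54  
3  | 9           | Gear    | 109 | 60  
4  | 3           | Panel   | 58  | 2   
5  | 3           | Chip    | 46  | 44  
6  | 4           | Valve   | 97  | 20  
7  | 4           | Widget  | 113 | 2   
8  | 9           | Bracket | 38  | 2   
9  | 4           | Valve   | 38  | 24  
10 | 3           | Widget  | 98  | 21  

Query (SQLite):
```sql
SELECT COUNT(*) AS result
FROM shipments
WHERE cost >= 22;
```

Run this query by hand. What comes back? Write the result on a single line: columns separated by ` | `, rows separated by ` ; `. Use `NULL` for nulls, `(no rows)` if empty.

5

Rows where cost >= 22 → cost values: [35, 54, 60, 44, 24].
COUNT(*) counts rows → 5.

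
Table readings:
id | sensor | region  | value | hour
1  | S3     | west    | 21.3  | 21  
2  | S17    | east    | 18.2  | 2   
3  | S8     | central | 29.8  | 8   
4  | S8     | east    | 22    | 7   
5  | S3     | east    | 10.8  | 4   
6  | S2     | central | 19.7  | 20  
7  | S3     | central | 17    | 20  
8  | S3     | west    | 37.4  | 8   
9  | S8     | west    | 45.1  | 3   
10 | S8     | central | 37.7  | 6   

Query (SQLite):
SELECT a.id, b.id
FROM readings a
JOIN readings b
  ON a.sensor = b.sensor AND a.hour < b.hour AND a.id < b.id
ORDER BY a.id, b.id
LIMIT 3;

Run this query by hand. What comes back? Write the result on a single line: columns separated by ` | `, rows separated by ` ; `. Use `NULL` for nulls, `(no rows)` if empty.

Pairs (a,b) with same sensor, a.hour < b.hour, a.id < b.id.
sensor groups: S17:{2} S2:{6} S3:{1,5,7,8} S8:{3,4,9,10}
Ordered by (a.id, b.id); first 3.

5 | 7 ; 5 | 8 ; 9 | 10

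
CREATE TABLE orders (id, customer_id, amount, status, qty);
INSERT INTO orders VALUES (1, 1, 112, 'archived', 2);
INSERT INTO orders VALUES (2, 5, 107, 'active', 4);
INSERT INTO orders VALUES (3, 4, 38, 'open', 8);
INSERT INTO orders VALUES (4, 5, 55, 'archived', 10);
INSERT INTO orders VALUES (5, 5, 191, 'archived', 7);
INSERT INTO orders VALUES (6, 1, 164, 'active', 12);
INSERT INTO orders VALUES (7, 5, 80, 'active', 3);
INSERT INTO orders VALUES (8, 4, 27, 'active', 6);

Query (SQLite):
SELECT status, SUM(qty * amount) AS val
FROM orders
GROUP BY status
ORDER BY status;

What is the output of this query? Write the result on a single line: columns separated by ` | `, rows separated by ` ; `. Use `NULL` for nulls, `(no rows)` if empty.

For each row compute qty * amount.
Group by status; take SUM of the expression per group.
  active: ids {2, 6, 7, 8} → SUM(qty * amount)=2798
  archived: ids {1, 4, 5} → SUM(qty * amount)=2111
  open: ids {3} → SUM(qty * amount)=304

active | 2798 ; archived | 2111 ; open | 304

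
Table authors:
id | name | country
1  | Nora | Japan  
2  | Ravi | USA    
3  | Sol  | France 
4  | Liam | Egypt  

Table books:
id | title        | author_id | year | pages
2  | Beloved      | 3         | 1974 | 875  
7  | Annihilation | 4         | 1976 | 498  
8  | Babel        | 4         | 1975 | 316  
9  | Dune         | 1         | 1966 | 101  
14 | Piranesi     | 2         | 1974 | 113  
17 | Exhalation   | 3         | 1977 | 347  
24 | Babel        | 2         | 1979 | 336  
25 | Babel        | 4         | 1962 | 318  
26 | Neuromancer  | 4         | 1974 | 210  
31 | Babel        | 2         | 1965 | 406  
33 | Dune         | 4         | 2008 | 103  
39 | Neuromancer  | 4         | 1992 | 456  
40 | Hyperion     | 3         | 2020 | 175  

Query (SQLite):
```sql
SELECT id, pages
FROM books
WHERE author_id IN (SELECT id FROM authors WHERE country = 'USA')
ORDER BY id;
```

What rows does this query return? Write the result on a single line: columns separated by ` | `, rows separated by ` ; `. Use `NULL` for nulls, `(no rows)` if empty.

Inner query: authors.id where country = 'USA'.
Outer: keep books rows whose author_id is in that set.
Inner query → {2}

14 | 113 ; 24 | 336 ; 31 | 406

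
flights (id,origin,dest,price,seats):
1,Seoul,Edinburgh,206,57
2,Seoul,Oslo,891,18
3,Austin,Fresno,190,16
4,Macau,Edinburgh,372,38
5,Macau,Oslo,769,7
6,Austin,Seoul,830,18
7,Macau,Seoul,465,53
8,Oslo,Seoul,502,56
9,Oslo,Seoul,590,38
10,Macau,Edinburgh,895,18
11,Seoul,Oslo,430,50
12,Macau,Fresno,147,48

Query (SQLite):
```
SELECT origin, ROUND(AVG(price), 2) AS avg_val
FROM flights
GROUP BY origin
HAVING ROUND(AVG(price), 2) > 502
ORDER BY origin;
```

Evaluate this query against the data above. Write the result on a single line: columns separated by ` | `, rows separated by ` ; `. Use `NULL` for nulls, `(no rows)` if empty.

Austin | 510 ; Macau | 529.6 ; Oslo | 546 ; Seoul | 509

Partition flights by origin; compute ROUND(AVG(price), 2) within each group.
HAVING: keep groups where ROUND(AVG(price), 2) > 502.
  Austin: ids {3, 6} → ROUND(AVG(price), 2)=510
  Macau: ids {4, 5, 7, 10, 12} → ROUND(AVG(price), 2)=529.6
  Oslo: ids {8, 9} → ROUND(AVG(price), 2)=546
  Seoul: ids {1, 2, 11} → ROUND(AVG(price), 2)=509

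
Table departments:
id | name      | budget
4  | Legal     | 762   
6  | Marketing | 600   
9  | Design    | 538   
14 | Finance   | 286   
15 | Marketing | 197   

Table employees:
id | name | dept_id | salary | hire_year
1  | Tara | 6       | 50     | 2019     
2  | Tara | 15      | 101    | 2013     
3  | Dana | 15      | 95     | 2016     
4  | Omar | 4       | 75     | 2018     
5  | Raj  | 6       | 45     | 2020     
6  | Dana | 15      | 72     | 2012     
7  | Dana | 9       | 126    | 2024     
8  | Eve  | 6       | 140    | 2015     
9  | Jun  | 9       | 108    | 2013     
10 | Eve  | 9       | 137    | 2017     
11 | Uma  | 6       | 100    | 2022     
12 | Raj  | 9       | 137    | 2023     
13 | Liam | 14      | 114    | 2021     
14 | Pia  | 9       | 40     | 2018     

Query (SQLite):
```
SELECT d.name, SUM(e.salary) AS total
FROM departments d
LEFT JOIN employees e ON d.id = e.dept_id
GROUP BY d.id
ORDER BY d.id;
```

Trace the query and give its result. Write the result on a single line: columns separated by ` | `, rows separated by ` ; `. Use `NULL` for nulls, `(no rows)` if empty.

LEFT JOIN keeps every departments row; unmatched ones get NULL for employees columns.
Group by departments.id and compute SUM(e.salary). SUM over an all-NULL group is NULL.
  4: ids {4} → SUM(e.salary)=75
  6: ids {1, 5, 8, 11} → SUM(e.salary)=335
  9: ids {7, 9, 10, 12, 14} → SUM(e.salary)=548
  14: ids {13} → SUM(e.salary)=114
  15: ids {2, 3, 6} → SUM(e.salary)=268

Legal | 75 ; Marketing | 335 ; Design | 548 ; Finance | 114 ; Marketing | 268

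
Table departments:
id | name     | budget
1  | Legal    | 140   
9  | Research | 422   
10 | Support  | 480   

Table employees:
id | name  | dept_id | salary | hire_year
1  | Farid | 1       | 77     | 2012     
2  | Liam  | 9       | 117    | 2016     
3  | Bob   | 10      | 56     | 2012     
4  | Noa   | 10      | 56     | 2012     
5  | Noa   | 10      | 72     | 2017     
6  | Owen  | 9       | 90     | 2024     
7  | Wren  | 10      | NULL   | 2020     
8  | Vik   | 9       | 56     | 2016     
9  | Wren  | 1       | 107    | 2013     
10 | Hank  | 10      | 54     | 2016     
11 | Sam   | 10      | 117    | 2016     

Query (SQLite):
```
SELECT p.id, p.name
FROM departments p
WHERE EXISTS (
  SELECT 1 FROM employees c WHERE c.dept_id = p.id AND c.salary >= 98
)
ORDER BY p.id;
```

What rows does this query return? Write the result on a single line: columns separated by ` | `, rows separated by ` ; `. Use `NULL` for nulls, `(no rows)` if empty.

1 | Legal ; 9 | Research ; 10 | Support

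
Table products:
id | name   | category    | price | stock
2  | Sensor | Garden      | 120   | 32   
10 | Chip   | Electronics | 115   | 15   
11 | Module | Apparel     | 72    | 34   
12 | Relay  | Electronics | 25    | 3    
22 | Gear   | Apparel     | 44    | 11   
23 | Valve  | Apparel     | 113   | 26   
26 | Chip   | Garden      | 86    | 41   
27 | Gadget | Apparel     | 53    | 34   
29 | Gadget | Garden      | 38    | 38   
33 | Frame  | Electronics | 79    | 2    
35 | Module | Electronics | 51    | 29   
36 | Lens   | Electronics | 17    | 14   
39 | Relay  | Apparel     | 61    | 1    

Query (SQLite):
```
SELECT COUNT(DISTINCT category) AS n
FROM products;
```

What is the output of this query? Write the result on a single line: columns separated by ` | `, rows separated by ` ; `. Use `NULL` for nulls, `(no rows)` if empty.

3

Count distinct non-NULL category values.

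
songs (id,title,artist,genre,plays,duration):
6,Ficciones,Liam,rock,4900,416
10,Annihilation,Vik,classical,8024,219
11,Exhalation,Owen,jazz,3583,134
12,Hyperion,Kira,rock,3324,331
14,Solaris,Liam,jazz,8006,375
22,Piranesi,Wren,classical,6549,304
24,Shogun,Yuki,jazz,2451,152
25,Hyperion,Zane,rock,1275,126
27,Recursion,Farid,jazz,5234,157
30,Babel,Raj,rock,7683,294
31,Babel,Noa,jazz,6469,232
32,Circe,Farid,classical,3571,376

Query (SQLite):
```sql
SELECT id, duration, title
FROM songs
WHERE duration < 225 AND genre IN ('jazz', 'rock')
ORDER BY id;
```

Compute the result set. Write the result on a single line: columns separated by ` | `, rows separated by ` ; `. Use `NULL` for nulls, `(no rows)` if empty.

11 | 134 | Exhalation ; 24 | 152 | Shogun ; 25 | 126 | Hyperion ; 27 | 157 | Recursion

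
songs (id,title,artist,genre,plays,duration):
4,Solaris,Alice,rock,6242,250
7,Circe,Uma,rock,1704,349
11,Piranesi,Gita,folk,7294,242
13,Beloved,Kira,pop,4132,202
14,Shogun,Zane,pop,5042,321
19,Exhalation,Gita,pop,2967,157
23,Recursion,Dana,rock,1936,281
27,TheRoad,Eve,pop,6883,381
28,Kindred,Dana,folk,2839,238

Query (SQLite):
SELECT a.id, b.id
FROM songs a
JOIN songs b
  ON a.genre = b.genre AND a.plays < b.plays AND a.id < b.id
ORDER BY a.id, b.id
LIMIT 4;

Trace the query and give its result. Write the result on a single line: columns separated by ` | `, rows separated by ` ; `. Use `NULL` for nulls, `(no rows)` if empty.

7 | 23 ; 13 | 14 ; 13 | 27 ; 14 | 27

Pairs (a,b) with same genre, a.plays < b.plays, a.id < b.id.
genre groups: folk:{11,28} pop:{13,14,19,27} rock:{4,7,23}
Ordered by (a.id, b.id); first 4.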